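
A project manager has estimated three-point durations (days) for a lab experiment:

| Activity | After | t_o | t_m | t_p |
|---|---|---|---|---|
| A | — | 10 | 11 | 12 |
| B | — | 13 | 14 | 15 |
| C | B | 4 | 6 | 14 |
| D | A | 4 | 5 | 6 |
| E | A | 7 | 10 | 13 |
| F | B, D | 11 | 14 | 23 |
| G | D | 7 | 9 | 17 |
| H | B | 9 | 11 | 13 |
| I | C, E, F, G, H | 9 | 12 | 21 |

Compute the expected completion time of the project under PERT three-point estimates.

44 days

te_A = (10 + 4·11 + 12)/6 = 66/6 = 11
te_B = (13 + 4·14 + 15)/6 = 84/6 = 14
te_C = (4 + 4·6 + 14)/6 = 42/6 = 7
te_D = (4 + 4·5 + 6)/6 = 30/6 = 5
te_E = (7 + 4·10 + 13)/6 = 60/6 = 10
te_F = (11 + 4·14 + 23)/6 = 90/6 = 15
te_G = (7 + 4·9 + 17)/6 = 60/6 = 10
te_H = (9 + 4·11 + 13)/6 = 66/6 = 11
te_I = (9 + 4·12 + 21)/6 = 78/6 = 13

Forward pass:
ES_A = 0; EF_A = 11
ES_B = 0; EF_B = 14
ES_C = 14; EF_C = 14+7 = 21
ES_D = 11; EF_D = 11+5 = 16
ES_E = 11; EF_E = 11+10 = 21
ES_F = max(EF_B=14, EF_D=16) = 16; EF_F = 16+15 = 31
ES_G = 16; EF_G = 16+10 = 26
ES_H = 14; EF_H = 14+11 = 25
ES_I = max(EF_C=21, EF_E=21, EF_F=31, EF_G=26, EF_H=25) = 31; EF_I = 31+13 = 44
Expected project duration μ = 44 days. Critical path: A → D → F → I.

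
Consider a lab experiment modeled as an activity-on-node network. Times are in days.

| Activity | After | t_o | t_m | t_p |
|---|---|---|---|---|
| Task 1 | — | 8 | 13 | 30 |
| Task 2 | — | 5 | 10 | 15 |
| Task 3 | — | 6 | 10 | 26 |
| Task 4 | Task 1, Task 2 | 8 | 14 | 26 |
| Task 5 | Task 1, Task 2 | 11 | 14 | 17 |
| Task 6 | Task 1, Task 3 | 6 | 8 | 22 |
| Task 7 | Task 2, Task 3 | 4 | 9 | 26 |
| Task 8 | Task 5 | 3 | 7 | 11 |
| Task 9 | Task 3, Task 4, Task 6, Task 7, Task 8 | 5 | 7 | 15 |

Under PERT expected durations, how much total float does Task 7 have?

te_Task 1 = (8 + 4·13 + 30)/6 = 90/6 = 15
te_Task 2 = (5 + 4·10 + 15)/6 = 60/6 = 10
te_Task 3 = (6 + 4·10 + 26)/6 = 72/6 = 12
te_Task 4 = (8 + 4·14 + 26)/6 = 90/6 = 15
te_Task 5 = (11 + 4·14 + 17)/6 = 84/6 = 14
te_Task 6 = (6 + 4·8 + 22)/6 = 60/6 = 10
te_Task 7 = (4 + 4·9 + 26)/6 = 66/6 = 11
te_Task 8 = (3 + 4·7 + 11)/6 = 42/6 = 7
te_Task 9 = (5 + 4·7 + 15)/6 = 48/6 = 8

Forward pass:
ES_Task 1 = 0; EF_Task 1 = 15
ES_Task 2 = 0; EF_Task 2 = 10
ES_Task 3 = 0; EF_Task 3 = 12
ES_Task 4 = max(EF_Task 1=15, EF_Task 2=10) = 15; EF_Task 4 = 15+15 = 30
ES_Task 5 = max(EF_Task 1=15, EF_Task 2=10) = 15; EF_Task 5 = 15+14 = 29
ES_Task 6 = max(EF_Task 1=15, EF_Task 3=12) = 15; EF_Task 6 = 15+10 = 25
ES_Task 7 = max(EF_Task 2=10, EF_Task 3=12) = 12; EF_Task 7 = 12+11 = 23
ES_Task 8 = 29; EF_Task 8 = 29+7 = 36
ES_Task 9 = max(EF_Task 3=12, EF_Task 4=30, EF_Task 6=25, EF_Task 7=23, EF_Task 8=36) = 36; EF_Task 9 = 36+8 = 44
Expected project duration μ = 44 days. Critical path: Task 1 → Task 5 → Task 8 → Task 9.

Backward pass:
LF_Task 9 = 44; LS_Task 9 = 44−8 = 36
LF_Task 8 = LS_Task 9 = 36; LS_Task 8 = 36−7 = 29
LF_Task 7 = LS_Task 9 = 36; LS_Task 7 = 36−11 = 25
LF_Task 6 = LS_Task 9 = 36; LS_Task 6 = 36−10 = 26
LF_Task 5 = LS_Task 8 = 29; LS_Task 5 = 29−14 = 15
LF_Task 4 = LS_Task 9 = 36; LS_Task 4 = 36−15 = 21
LF_Task 3 = min(LS_Task 6=26, LS_Task 7=25, LS_Task 9=36) = 25; LS_Task 3 = 25−12 = 13
LF_Task 2 = min(LS_Task 4=21, LS_Task 5=15, LS_Task 7=25) = 15; LS_Task 2 = 15−10 = 5
LF_Task 1 = min(LS_Task 4=21, LS_Task 5=15, LS_Task 6=26) = 15; LS_Task 1 = 15−15 = 0
Slack_Task 7 = LS_Task 7 − ES_Task 7 = 25 − 12 = 13

13 days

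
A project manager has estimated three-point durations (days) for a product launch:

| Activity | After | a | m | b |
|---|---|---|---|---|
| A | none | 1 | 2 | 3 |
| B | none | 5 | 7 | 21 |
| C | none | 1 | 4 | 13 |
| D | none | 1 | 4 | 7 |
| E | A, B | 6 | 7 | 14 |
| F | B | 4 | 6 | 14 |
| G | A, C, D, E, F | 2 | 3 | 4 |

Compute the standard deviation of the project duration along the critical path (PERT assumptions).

te_A = (1 + 4·2 + 3)/6 = 12/6 = 2; σ²_A = ((3−1)/6)² = 0.111
te_B = (5 + 4·7 + 21)/6 = 54/6 = 9; σ²_B = ((21−5)/6)² = 7.111
te_C = (1 + 4·4 + 13)/6 = 30/6 = 5; σ²_C = ((13−1)/6)² = 4.000
te_D = (1 + 4·4 + 7)/6 = 24/6 = 4; σ²_D = ((7−1)/6)² = 1.000
te_E = (6 + 4·7 + 14)/6 = 48/6 = 8; σ²_E = ((14−6)/6)² = 1.778
te_F = (4 + 4·6 + 14)/6 = 42/6 = 7; σ²_F = ((14−4)/6)² = 2.778
te_G = (2 + 4·3 + 4)/6 = 18/6 = 3; σ²_G = ((4−2)/6)² = 0.111

Forward pass:
ES_A = 0; EF_A = 2
ES_B = 0; EF_B = 9
ES_C = 0; EF_C = 5
ES_D = 0; EF_D = 4
ES_E = max(EF_A=2, EF_B=9) = 9; EF_E = 9+8 = 17
ES_F = 9; EF_F = 9+7 = 16
ES_G = max(EF_A=2, EF_C=5, EF_D=4, EF_E=17, EF_F=16) = 17; EF_G = 17+3 = 20
Expected project duration μ = 20 days. Critical path: B → E → G.

Variance along critical path = 7.111 + 1.778 + 0.111 = 9.000
σ = √9.000 = 3.000 days

3.00 days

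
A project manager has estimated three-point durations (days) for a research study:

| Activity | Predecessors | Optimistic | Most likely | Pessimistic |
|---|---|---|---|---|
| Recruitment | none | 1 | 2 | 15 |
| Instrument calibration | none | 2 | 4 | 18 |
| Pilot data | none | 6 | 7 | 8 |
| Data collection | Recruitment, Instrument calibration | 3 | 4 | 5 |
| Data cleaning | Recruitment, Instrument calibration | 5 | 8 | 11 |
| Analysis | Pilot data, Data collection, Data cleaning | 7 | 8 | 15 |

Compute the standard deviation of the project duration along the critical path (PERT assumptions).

3.14 days

te_Recruitment = (1 + 4·2 + 15)/6 = 24/6 = 4; σ²_Recruitment = ((15−1)/6)² = 5.444
te_Instrument calibration = (2 + 4·4 + 18)/6 = 36/6 = 6; σ²_Instrument calibration = ((18−2)/6)² = 7.111
te_Pilot data = (6 + 4·7 + 8)/6 = 42/6 = 7; σ²_Pilot data = ((8−6)/6)² = 0.111
te_Data collection = (3 + 4·4 + 5)/6 = 24/6 = 4; σ²_Data collection = ((5−3)/6)² = 0.111
te_Data cleaning = (5 + 4·8 + 11)/6 = 48/6 = 8; σ²_Data cleaning = ((11−5)/6)² = 1.000
te_Analysis = (7 + 4·8 + 15)/6 = 54/6 = 9; σ²_Analysis = ((15−7)/6)² = 1.778

Forward pass:
ES_Recruitment = 0; EF_Recruitment = 4
ES_Instrument calibration = 0; EF_Instrument calibration = 6
ES_Pilot data = 0; EF_Pilot data = 7
ES_Data collection = max(EF_Recruitment=4, EF_Instrument calibration=6) = 6; EF_Data collection = 6+4 = 10
ES_Data cleaning = max(EF_Recruitment=4, EF_Instrument calibration=6) = 6; EF_Data cleaning = 6+8 = 14
ES_Analysis = max(EF_Pilot data=7, EF_Data collection=10, EF_Data cleaning=14) = 14; EF_Analysis = 14+9 = 23
Expected project duration μ = 23 days. Critical path: Instrument calibration → Data cleaning → Analysis.

Variance along critical path = 7.111 + 1.000 + 1.778 = 9.889
σ = √9.889 = 3.145 days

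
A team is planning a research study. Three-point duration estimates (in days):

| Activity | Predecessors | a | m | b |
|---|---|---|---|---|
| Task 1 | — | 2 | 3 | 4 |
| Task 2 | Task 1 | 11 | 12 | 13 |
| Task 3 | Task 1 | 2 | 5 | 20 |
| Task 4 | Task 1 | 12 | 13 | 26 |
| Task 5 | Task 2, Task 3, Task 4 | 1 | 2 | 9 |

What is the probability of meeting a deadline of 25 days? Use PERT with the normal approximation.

te_Task 1 = (2 + 4·3 + 4)/6 = 18/6 = 3; σ²_Task 1 = ((4−2)/6)² = 0.111
te_Task 2 = (11 + 4·12 + 13)/6 = 72/6 = 12; σ²_Task 2 = ((13−11)/6)² = 0.111
te_Task 3 = (2 + 4·5 + 20)/6 = 42/6 = 7; σ²_Task 3 = ((20−2)/6)² = 9.000
te_Task 4 = (12 + 4·13 + 26)/6 = 90/6 = 15; σ²_Task 4 = ((26−12)/6)² = 5.444
te_Task 5 = (1 + 4·2 + 9)/6 = 18/6 = 3; σ²_Task 5 = ((9−1)/6)² = 1.778

Forward pass:
ES_Task 1 = 0; EF_Task 1 = 3
ES_Task 2 = 3; EF_Task 2 = 3+12 = 15
ES_Task 3 = 3; EF_Task 3 = 3+7 = 10
ES_Task 4 = 3; EF_Task 4 = 3+15 = 18
ES_Task 5 = max(EF_Task 2=15, EF_Task 3=10, EF_Task 4=18) = 18; EF_Task 5 = 18+3 = 21
Expected project duration μ = 21 days. Critical path: Task 1 → Task 4 → Task 5.

Variance along critical path = 0.111 + 5.444 + 1.778 = 7.333; σ = √7.333 = 2.708 days.
Z = (25 − 21) / 2.708 = 1.477
P(T ≤ 25) = Φ(1.477) ≈ 0.930

0.930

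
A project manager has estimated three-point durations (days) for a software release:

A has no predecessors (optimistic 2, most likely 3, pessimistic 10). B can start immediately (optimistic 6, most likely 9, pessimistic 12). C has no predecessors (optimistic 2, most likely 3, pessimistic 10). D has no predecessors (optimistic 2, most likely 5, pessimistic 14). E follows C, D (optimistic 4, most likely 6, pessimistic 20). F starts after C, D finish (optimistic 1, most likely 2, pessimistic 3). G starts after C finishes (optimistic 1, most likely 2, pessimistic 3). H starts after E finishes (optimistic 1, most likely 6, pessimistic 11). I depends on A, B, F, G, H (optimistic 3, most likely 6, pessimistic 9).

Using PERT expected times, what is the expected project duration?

26 days

te_A = (2 + 4·3 + 10)/6 = 24/6 = 4
te_B = (6 + 4·9 + 12)/6 = 54/6 = 9
te_C = (2 + 4·3 + 10)/6 = 24/6 = 4
te_D = (2 + 4·5 + 14)/6 = 36/6 = 6
te_E = (4 + 4·6 + 20)/6 = 48/6 = 8
te_F = (1 + 4·2 + 3)/6 = 12/6 = 2
te_G = (1 + 4·2 + 3)/6 = 12/6 = 2
te_H = (1 + 4·6 + 11)/6 = 36/6 = 6
te_I = (3 + 4·6 + 9)/6 = 36/6 = 6

Forward pass:
ES_A = 0; EF_A = 4
ES_B = 0; EF_B = 9
ES_C = 0; EF_C = 4
ES_D = 0; EF_D = 6
ES_E = max(EF_C=4, EF_D=6) = 6; EF_E = 6+8 = 14
ES_F = max(EF_C=4, EF_D=6) = 6; EF_F = 6+2 = 8
ES_G = 4; EF_G = 4+2 = 6
ES_H = 14; EF_H = 14+6 = 20
ES_I = max(EF_A=4, EF_B=9, EF_F=8, EF_G=6, EF_H=20) = 20; EF_I = 20+6 = 26
Expected project duration μ = 26 days. Critical path: D → E → H → I.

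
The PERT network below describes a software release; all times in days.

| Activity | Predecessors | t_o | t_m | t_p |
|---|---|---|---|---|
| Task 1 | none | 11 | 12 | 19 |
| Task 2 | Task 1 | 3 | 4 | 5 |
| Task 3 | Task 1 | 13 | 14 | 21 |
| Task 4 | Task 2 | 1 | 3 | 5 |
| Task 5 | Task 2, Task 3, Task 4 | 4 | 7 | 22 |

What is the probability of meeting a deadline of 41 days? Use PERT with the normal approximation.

te_Task 1 = (11 + 4·12 + 19)/6 = 78/6 = 13; σ²_Task 1 = ((19−11)/6)² = 1.778
te_Task 2 = (3 + 4·4 + 5)/6 = 24/6 = 4; σ²_Task 2 = ((5−3)/6)² = 0.111
te_Task 3 = (13 + 4·14 + 21)/6 = 90/6 = 15; σ²_Task 3 = ((21−13)/6)² = 1.778
te_Task 4 = (1 + 4·3 + 5)/6 = 18/6 = 3; σ²_Task 4 = ((5−1)/6)² = 0.444
te_Task 5 = (4 + 4·7 + 22)/6 = 54/6 = 9; σ²_Task 5 = ((22−4)/6)² = 9.000

Forward pass:
ES_Task 1 = 0; EF_Task 1 = 13
ES_Task 2 = 13; EF_Task 2 = 13+4 = 17
ES_Task 3 = 13; EF_Task 3 = 13+15 = 28
ES_Task 4 = 17; EF_Task 4 = 17+3 = 20
ES_Task 5 = max(EF_Task 2=17, EF_Task 3=28, EF_Task 4=20) = 28; EF_Task 5 = 28+9 = 37
Expected project duration μ = 37 days. Critical path: Task 1 → Task 3 → Task 5.

Variance along critical path = 1.778 + 1.778 + 9.000 = 12.556; σ = √12.556 = 3.543 days.
Z = (41 − 37) / 3.543 = 1.129
P(T ≤ 41) = Φ(1.129) ≈ 0.871

0.871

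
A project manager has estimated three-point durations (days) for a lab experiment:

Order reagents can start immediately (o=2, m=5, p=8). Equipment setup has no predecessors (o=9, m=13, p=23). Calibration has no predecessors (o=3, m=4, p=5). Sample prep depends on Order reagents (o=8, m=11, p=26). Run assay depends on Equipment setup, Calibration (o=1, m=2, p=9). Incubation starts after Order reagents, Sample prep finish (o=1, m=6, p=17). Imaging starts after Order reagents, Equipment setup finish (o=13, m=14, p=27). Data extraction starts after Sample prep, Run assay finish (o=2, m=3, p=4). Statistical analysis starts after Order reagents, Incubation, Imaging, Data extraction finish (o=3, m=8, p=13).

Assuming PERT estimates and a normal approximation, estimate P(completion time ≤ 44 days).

te_Order reagents = (2 + 4·5 + 8)/6 = 30/6 = 5; σ²_Order reagents = ((8−2)/6)² = 1.000
te_Equipment setup = (9 + 4·13 + 23)/6 = 84/6 = 14; σ²_Equipment setup = ((23−9)/6)² = 5.444
te_Calibration = (3 + 4·4 + 5)/6 = 24/6 = 4; σ²_Calibration = ((5−3)/6)² = 0.111
te_Sample prep = (8 + 4·11 + 26)/6 = 78/6 = 13; σ²_Sample prep = ((26−8)/6)² = 9.000
te_Run assay = (1 + 4·2 + 9)/6 = 18/6 = 3; σ²_Run assay = ((9−1)/6)² = 1.778
te_Incubation = (1 + 4·6 + 17)/6 = 42/6 = 7; σ²_Incubation = ((17−1)/6)² = 7.111
te_Imaging = (13 + 4·14 + 27)/6 = 96/6 = 16; σ²_Imaging = ((27−13)/6)² = 5.444
te_Data extraction = (2 + 4·3 + 4)/6 = 18/6 = 3; σ²_Data extraction = ((4−2)/6)² = 0.111
te_Statistical analysis = (3 + 4·8 + 13)/6 = 48/6 = 8; σ²_Statistical analysis = ((13−3)/6)² = 2.778

Forward pass:
ES_Order reagents = 0; EF_Order reagents = 5
ES_Equipment setup = 0; EF_Equipment setup = 14
ES_Calibration = 0; EF_Calibration = 4
ES_Sample prep = 5; EF_Sample prep = 5+13 = 18
ES_Run assay = max(EF_Equipment setup=14, EF_Calibration=4) = 14; EF_Run assay = 14+3 = 17
ES_Incubation = max(EF_Order reagents=5, EF_Sample prep=18) = 18; EF_Incubation = 18+7 = 25
ES_Imaging = max(EF_Order reagents=5, EF_Equipment setup=14) = 14; EF_Imaging = 14+16 = 30
ES_Data extraction = max(EF_Sample prep=18, EF_Run assay=17) = 18; EF_Data extraction = 18+3 = 21
ES_Statistical analysis = max(EF_Order reagents=5, EF_Incubation=25, EF_Imaging=30, EF_Data extraction=21) = 30; EF_Statistical analysis = 30+8 = 38
Expected project duration μ = 38 days. Critical path: Equipment setup → Imaging → Statistical analysis.

Variance along critical path = 5.444 + 5.444 + 2.778 = 13.667; σ = √13.667 = 3.697 days.
Z = (44 − 38) / 3.697 = 1.623
P(T ≤ 44) = Φ(1.623) ≈ 0.948

0.948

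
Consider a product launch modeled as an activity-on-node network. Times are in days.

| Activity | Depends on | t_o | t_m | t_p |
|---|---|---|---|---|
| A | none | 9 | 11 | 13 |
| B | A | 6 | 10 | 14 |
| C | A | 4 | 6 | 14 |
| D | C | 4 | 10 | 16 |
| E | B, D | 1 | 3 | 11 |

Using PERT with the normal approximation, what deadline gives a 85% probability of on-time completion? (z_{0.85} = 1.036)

35.3 days

te_A = (9 + 4·11 + 13)/6 = 66/6 = 11; σ²_A = ((13−9)/6)² = 0.444
te_B = (6 + 4·10 + 14)/6 = 60/6 = 10; σ²_B = ((14−6)/6)² = 1.778
te_C = (4 + 4·6 + 14)/6 = 42/6 = 7; σ²_C = ((14−4)/6)² = 2.778
te_D = (4 + 4·10 + 16)/6 = 60/6 = 10; σ²_D = ((16−4)/6)² = 4.000
te_E = (1 + 4·3 + 11)/6 = 24/6 = 4; σ²_E = ((11−1)/6)² = 2.778

Forward pass:
ES_A = 0; EF_A = 11
ES_B = 11; EF_B = 11+10 = 21
ES_C = 11; EF_C = 11+7 = 18
ES_D = 18; EF_D = 18+10 = 28
ES_E = max(EF_B=21, EF_D=28) = 28; EF_E = 28+4 = 32
Expected project duration μ = 32 days. Critical path: A → C → D → E.

Variance along critical path = 0.444 + 2.778 + 4.000 + 2.778 = 10.000; σ = 3.162 days.
D = μ + z·σ = 32 + 1.036·3.162 = 35.3 days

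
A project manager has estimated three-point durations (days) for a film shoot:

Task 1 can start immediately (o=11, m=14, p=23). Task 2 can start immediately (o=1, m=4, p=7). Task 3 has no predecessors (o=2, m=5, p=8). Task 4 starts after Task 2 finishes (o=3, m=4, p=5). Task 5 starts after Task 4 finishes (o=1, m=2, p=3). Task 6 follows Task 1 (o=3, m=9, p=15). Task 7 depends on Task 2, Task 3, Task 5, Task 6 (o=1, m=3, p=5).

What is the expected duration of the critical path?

27 days

te_Task 1 = (11 + 4·14 + 23)/6 = 90/6 = 15
te_Task 2 = (1 + 4·4 + 7)/6 = 24/6 = 4
te_Task 3 = (2 + 4·5 + 8)/6 = 30/6 = 5
te_Task 4 = (3 + 4·4 + 5)/6 = 24/6 = 4
te_Task 5 = (1 + 4·2 + 3)/6 = 12/6 = 2
te_Task 6 = (3 + 4·9 + 15)/6 = 54/6 = 9
te_Task 7 = (1 + 4·3 + 5)/6 = 18/6 = 3

Forward pass:
ES_Task 1 = 0; EF_Task 1 = 15
ES_Task 2 = 0; EF_Task 2 = 4
ES_Task 3 = 0; EF_Task 3 = 5
ES_Task 4 = 4; EF_Task 4 = 4+4 = 8
ES_Task 5 = 8; EF_Task 5 = 8+2 = 10
ES_Task 6 = 15; EF_Task 6 = 15+9 = 24
ES_Task 7 = max(EF_Task 2=4, EF_Task 3=5, EF_Task 5=10, EF_Task 6=24) = 24; EF_Task 7 = 24+3 = 27
Expected project duration μ = 27 days. Critical path: Task 1 → Task 6 → Task 7.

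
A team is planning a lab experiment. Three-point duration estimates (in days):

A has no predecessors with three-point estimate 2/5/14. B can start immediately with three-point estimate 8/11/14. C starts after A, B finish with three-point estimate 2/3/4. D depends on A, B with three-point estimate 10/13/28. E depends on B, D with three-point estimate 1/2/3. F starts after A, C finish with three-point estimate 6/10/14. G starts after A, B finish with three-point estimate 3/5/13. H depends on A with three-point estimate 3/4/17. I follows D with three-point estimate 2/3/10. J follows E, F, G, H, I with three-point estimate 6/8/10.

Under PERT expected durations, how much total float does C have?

te_A = (2 + 4·5 + 14)/6 = 36/6 = 6
te_B = (8 + 4·11 + 14)/6 = 66/6 = 11
te_C = (2 + 4·3 + 4)/6 = 18/6 = 3
te_D = (10 + 4·13 + 28)/6 = 90/6 = 15
te_E = (1 + 4·2 + 3)/6 = 12/6 = 2
te_F = (6 + 4·10 + 14)/6 = 60/6 = 10
te_G = (3 + 4·5 + 13)/6 = 36/6 = 6
te_H = (3 + 4·4 + 17)/6 = 36/6 = 6
te_I = (2 + 4·3 + 10)/6 = 24/6 = 4
te_J = (6 + 4·8 + 10)/6 = 48/6 = 8

Forward pass:
ES_A = 0; EF_A = 6
ES_B = 0; EF_B = 11
ES_C = max(EF_A=6, EF_B=11) = 11; EF_C = 11+3 = 14
ES_D = max(EF_A=6, EF_B=11) = 11; EF_D = 11+15 = 26
ES_E = max(EF_B=11, EF_D=26) = 26; EF_E = 26+2 = 28
ES_F = max(EF_A=6, EF_C=14) = 14; EF_F = 14+10 = 24
ES_G = max(EF_A=6, EF_B=11) = 11; EF_G = 11+6 = 17
ES_H = 6; EF_H = 6+6 = 12
ES_I = 26; EF_I = 26+4 = 30
ES_J = max(EF_E=28, EF_F=24, EF_G=17, EF_H=12, EF_I=30) = 30; EF_J = 30+8 = 38
Expected project duration μ = 38 days. Critical path: B → D → I → J.

Backward pass:
LF_J = 38; LS_J = 38−8 = 30
LF_I = LS_J = 30; LS_I = 30−4 = 26
LF_H = LS_J = 30; LS_H = 30−6 = 24
LF_G = LS_J = 30; LS_G = 30−6 = 24
LF_F = LS_J = 30; LS_F = 30−10 = 20
LF_E = LS_J = 30; LS_E = 30−2 = 28
LF_D = min(LS_E=28, LS_I=26) = 26; LS_D = 26−15 = 11
LF_C = LS_F = 20; LS_C = 20−3 = 17
LF_B = min(LS_C=17, LS_D=11, LS_E=28, LS_G=24) = 11; LS_B = 11−11 = 0
LF_A = min(LS_C=17, LS_D=11, LS_F=20, LS_G=24, LS_H=24) = 11; LS_A = 11−6 = 5
Slack_C = LS_C − ES_C = 17 − 11 = 6

6 days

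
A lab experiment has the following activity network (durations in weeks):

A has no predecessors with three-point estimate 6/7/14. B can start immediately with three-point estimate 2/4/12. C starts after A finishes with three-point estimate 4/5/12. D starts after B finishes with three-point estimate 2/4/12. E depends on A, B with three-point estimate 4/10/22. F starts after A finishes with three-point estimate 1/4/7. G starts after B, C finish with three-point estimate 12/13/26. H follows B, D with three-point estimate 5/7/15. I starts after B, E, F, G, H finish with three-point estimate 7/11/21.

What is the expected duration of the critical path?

41 weeks

te_A = (6 + 4·7 + 14)/6 = 48/6 = 8
te_B = (2 + 4·4 + 12)/6 = 30/6 = 5
te_C = (4 + 4·5 + 12)/6 = 36/6 = 6
te_D = (2 + 4·4 + 12)/6 = 30/6 = 5
te_E = (4 + 4·10 + 22)/6 = 66/6 = 11
te_F = (1 + 4·4 + 7)/6 = 24/6 = 4
te_G = (12 + 4·13 + 26)/6 = 90/6 = 15
te_H = (5 + 4·7 + 15)/6 = 48/6 = 8
te_I = (7 + 4·11 + 21)/6 = 72/6 = 12

Forward pass:
ES_A = 0; EF_A = 8
ES_B = 0; EF_B = 5
ES_C = 8; EF_C = 8+6 = 14
ES_D = 5; EF_D = 5+5 = 10
ES_E = max(EF_A=8, EF_B=5) = 8; EF_E = 8+11 = 19
ES_F = 8; EF_F = 8+4 = 12
ES_G = max(EF_B=5, EF_C=14) = 14; EF_G = 14+15 = 29
ES_H = max(EF_B=5, EF_D=10) = 10; EF_H = 10+8 = 18
ES_I = max(EF_B=5, EF_E=19, EF_F=12, EF_G=29, EF_H=18) = 29; EF_I = 29+12 = 41
Expected project duration μ = 41 weeks. Critical path: A → C → G → I.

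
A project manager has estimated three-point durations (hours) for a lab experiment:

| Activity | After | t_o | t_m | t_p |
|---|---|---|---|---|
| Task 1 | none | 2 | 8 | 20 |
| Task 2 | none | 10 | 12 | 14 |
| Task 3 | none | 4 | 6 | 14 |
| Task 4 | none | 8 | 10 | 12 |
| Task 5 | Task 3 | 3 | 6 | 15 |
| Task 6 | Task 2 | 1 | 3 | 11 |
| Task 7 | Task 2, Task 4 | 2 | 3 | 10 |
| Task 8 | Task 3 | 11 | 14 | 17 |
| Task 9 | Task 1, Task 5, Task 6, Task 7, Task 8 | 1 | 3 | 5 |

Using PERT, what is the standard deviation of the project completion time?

te_Task 1 = (2 + 4·8 + 20)/6 = 54/6 = 9; σ²_Task 1 = ((20−2)/6)² = 9.000
te_Task 2 = (10 + 4·12 + 14)/6 = 72/6 = 12; σ²_Task 2 = ((14−10)/6)² = 0.444
te_Task 3 = (4 + 4·6 + 14)/6 = 42/6 = 7; σ²_Task 3 = ((14−4)/6)² = 2.778
te_Task 4 = (8 + 4·10 + 12)/6 = 60/6 = 10; σ²_Task 4 = ((12−8)/6)² = 0.444
te_Task 5 = (3 + 4·6 + 15)/6 = 42/6 = 7; σ²_Task 5 = ((15−3)/6)² = 4.000
te_Task 6 = (1 + 4·3 + 11)/6 = 24/6 = 4; σ²_Task 6 = ((11−1)/6)² = 2.778
te_Task 7 = (2 + 4·3 + 10)/6 = 24/6 = 4; σ²_Task 7 = ((10−2)/6)² = 1.778
te_Task 8 = (11 + 4·14 + 17)/6 = 84/6 = 14; σ²_Task 8 = ((17−11)/6)² = 1.000
te_Task 9 = (1 + 4·3 + 5)/6 = 18/6 = 3; σ²_Task 9 = ((5−1)/6)² = 0.444

Forward pass:
ES_Task 1 = 0; EF_Task 1 = 9
ES_Task 2 = 0; EF_Task 2 = 12
ES_Task 3 = 0; EF_Task 3 = 7
ES_Task 4 = 0; EF_Task 4 = 10
ES_Task 5 = 7; EF_Task 5 = 7+7 = 14
ES_Task 6 = 12; EF_Task 6 = 12+4 = 16
ES_Task 7 = max(EF_Task 2=12, EF_Task 4=10) = 12; EF_Task 7 = 12+4 = 16
ES_Task 8 = 7; EF_Task 8 = 7+14 = 21
ES_Task 9 = max(EF_Task 1=9, EF_Task 5=14, EF_Task 6=16, EF_Task 7=16, EF_Task 8=21) = 21; EF_Task 9 = 21+3 = 24
Expected project duration μ = 24 hours. Critical path: Task 3 → Task 8 → Task 9.

Variance along critical path = 2.778 + 1.000 + 0.444 = 4.222
σ = √4.222 = 2.055 hours

2.05 hours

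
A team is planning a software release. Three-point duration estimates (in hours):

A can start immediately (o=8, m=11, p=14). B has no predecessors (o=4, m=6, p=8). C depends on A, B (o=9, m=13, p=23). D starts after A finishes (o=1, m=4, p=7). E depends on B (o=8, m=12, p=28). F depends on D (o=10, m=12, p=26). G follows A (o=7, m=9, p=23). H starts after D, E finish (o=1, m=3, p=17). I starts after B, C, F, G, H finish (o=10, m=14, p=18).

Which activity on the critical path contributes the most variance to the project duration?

te_A = (8 + 4·11 + 14)/6 = 66/6 = 11; σ²_A = ((14−8)/6)² = 1.000
te_B = (4 + 4·6 + 8)/6 = 36/6 = 6; σ²_B = ((8−4)/6)² = 0.444
te_C = (9 + 4·13 + 23)/6 = 84/6 = 14; σ²_C = ((23−9)/6)² = 5.444
te_D = (1 + 4·4 + 7)/6 = 24/6 = 4; σ²_D = ((7−1)/6)² = 1.000
te_E = (8 + 4·12 + 28)/6 = 84/6 = 14; σ²_E = ((28−8)/6)² = 11.111
te_F = (10 + 4·12 + 26)/6 = 84/6 = 14; σ²_F = ((26−10)/6)² = 7.111
te_G = (7 + 4·9 + 23)/6 = 66/6 = 11; σ²_G = ((23−7)/6)² = 7.111
te_H = (1 + 4·3 + 17)/6 = 30/6 = 5; σ²_H = ((17−1)/6)² = 7.111
te_I = (10 + 4·14 + 18)/6 = 84/6 = 14; σ²_I = ((18−10)/6)² = 1.778

Forward pass:
ES_A = 0; EF_A = 11
ES_B = 0; EF_B = 6
ES_C = max(EF_A=11, EF_B=6) = 11; EF_C = 11+14 = 25
ES_D = 11; EF_D = 11+4 = 15
ES_E = 6; EF_E = 6+14 = 20
ES_F = 15; EF_F = 15+14 = 29
ES_G = 11; EF_G = 11+11 = 22
ES_H = max(EF_D=15, EF_E=20) = 20; EF_H = 20+5 = 25
ES_I = max(EF_B=6, EF_C=25, EF_F=29, EF_G=22, EF_H=25) = 29; EF_I = 29+14 = 43
Expected project duration μ = 43 hours. Critical path: A → D → F → I.

Variances on critical path: σ²_A=1.000, σ²_D=1.000, σ²_F=7.111, σ²_I=1.778.
Largest is σ²_F = 7.111.

F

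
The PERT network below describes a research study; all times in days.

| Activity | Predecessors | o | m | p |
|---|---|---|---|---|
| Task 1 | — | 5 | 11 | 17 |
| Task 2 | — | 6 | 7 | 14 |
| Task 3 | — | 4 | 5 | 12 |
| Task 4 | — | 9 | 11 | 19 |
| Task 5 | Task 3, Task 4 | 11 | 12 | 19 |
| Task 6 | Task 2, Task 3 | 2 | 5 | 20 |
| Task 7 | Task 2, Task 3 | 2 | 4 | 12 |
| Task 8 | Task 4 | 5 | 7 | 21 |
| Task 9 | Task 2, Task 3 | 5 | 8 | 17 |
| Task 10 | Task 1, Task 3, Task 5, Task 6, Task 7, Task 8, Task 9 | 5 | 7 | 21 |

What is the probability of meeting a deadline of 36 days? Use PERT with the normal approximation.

0.721

te_Task 1 = (5 + 4·11 + 17)/6 = 66/6 = 11; σ²_Task 1 = ((17−5)/6)² = 4.000
te_Task 2 = (6 + 4·7 + 14)/6 = 48/6 = 8; σ²_Task 2 = ((14−6)/6)² = 1.778
te_Task 3 = (4 + 4·5 + 12)/6 = 36/6 = 6; σ²_Task 3 = ((12−4)/6)² = 1.778
te_Task 4 = (9 + 4·11 + 19)/6 = 72/6 = 12; σ²_Task 4 = ((19−9)/6)² = 2.778
te_Task 5 = (11 + 4·12 + 19)/6 = 78/6 = 13; σ²_Task 5 = ((19−11)/6)² = 1.778
te_Task 6 = (2 + 4·5 + 20)/6 = 42/6 = 7; σ²_Task 6 = ((20−2)/6)² = 9.000
te_Task 7 = (2 + 4·4 + 12)/6 = 30/6 = 5; σ²_Task 7 = ((12−2)/6)² = 2.778
te_Task 8 = (5 + 4·7 + 21)/6 = 54/6 = 9; σ²_Task 8 = ((21−5)/6)² = 7.111
te_Task 9 = (5 + 4·8 + 17)/6 = 54/6 = 9; σ²_Task 9 = ((17−5)/6)² = 4.000
te_Task 10 = (5 + 4·7 + 21)/6 = 54/6 = 9; σ²_Task 10 = ((21−5)/6)² = 7.111

Forward pass:
ES_Task 1 = 0; EF_Task 1 = 11
ES_Task 2 = 0; EF_Task 2 = 8
ES_Task 3 = 0; EF_Task 3 = 6
ES_Task 4 = 0; EF_Task 4 = 12
ES_Task 5 = max(EF_Task 3=6, EF_Task 4=12) = 12; EF_Task 5 = 12+13 = 25
ES_Task 6 = max(EF_Task 2=8, EF_Task 3=6) = 8; EF_Task 6 = 8+7 = 15
ES_Task 7 = max(EF_Task 2=8, EF_Task 3=6) = 8; EF_Task 7 = 8+5 = 13
ES_Task 8 = 12; EF_Task 8 = 12+9 = 21
ES_Task 9 = max(EF_Task 2=8, EF_Task 3=6) = 8; EF_Task 9 = 8+9 = 17
ES_Task 10 = max(EF_Task 1=11, EF_Task 3=6, EF_Task 5=25, EF_Task 6=15, EF_Task 7=13, EF_Task 8=21, EF_Task 9=17) = 25; EF_Task 10 = 25+9 = 34
Expected project duration μ = 34 days. Critical path: Task 4 → Task 5 → Task 10.

Variance along critical path = 2.778 + 1.778 + 7.111 = 11.667; σ = √11.667 = 3.416 days.
Z = (36 − 34) / 3.416 = 0.586
P(T ≤ 36) = Φ(0.586) ≈ 0.721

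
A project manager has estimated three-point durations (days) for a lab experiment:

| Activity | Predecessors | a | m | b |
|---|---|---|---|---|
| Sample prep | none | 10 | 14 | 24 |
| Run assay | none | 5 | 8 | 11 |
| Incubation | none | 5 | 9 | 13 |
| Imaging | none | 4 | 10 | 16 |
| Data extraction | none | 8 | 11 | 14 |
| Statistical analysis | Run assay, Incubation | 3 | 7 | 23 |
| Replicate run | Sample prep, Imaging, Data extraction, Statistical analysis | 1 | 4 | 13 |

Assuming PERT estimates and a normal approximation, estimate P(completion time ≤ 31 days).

te_Sample prep = (10 + 4·14 + 24)/6 = 90/6 = 15; σ²_Sample prep = ((24−10)/6)² = 5.444
te_Run assay = (5 + 4·8 + 11)/6 = 48/6 = 8; σ²_Run assay = ((11−5)/6)² = 1.000
te_Incubation = (5 + 4·9 + 13)/6 = 54/6 = 9; σ²_Incubation = ((13−5)/6)² = 1.778
te_Imaging = (4 + 4·10 + 16)/6 = 60/6 = 10; σ²_Imaging = ((16−4)/6)² = 4.000
te_Data extraction = (8 + 4·11 + 14)/6 = 66/6 = 11; σ²_Data extraction = ((14−8)/6)² = 1.000
te_Statistical analysis = (3 + 4·7 + 23)/6 = 54/6 = 9; σ²_Statistical analysis = ((23−3)/6)² = 11.111
te_Replicate run = (1 + 4·4 + 13)/6 = 30/6 = 5; σ²_Replicate run = ((13−1)/6)² = 4.000

Forward pass:
ES_Sample prep = 0; EF_Sample prep = 15
ES_Run assay = 0; EF_Run assay = 8
ES_Incubation = 0; EF_Incubation = 9
ES_Imaging = 0; EF_Imaging = 10
ES_Data extraction = 0; EF_Data extraction = 11
ES_Statistical analysis = max(EF_Run assay=8, EF_Incubation=9) = 9; EF_Statistical analysis = 9+9 = 18
ES_Replicate run = max(EF_Sample prep=15, EF_Imaging=10, EF_Data extraction=11, EF_Statistical analysis=18) = 18; EF_Replicate run = 18+5 = 23
Expected project duration μ = 23 days. Critical path: Incubation → Statistical analysis → Replicate run.

Variance along critical path = 1.778 + 11.111 + 4.000 = 16.889; σ = √16.889 = 4.110 days.
Z = (31 − 23) / 4.110 = 1.947
P(T ≤ 31) = Φ(1.947) ≈ 0.974

0.974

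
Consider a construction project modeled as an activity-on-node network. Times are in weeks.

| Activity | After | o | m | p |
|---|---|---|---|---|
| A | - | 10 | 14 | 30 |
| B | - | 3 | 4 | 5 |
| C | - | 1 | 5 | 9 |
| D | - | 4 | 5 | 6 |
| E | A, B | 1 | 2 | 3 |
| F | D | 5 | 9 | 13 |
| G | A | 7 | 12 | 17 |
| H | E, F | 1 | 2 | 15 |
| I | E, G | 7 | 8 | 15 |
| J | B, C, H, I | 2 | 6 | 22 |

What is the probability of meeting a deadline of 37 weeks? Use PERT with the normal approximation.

0.061

te_A = (10 + 4·14 + 30)/6 = 96/6 = 16; σ²_A = ((30−10)/6)² = 11.111
te_B = (3 + 4·4 + 5)/6 = 24/6 = 4; σ²_B = ((5−3)/6)² = 0.111
te_C = (1 + 4·5 + 9)/6 = 30/6 = 5; σ²_C = ((9−1)/6)² = 1.778
te_D = (4 + 4·5 + 6)/6 = 30/6 = 5; σ²_D = ((6−4)/6)² = 0.111
te_E = (1 + 4·2 + 3)/6 = 12/6 = 2; σ²_E = ((3−1)/6)² = 0.111
te_F = (5 + 4·9 + 13)/6 = 54/6 = 9; σ²_F = ((13−5)/6)² = 1.778
te_G = (7 + 4·12 + 17)/6 = 72/6 = 12; σ²_G = ((17−7)/6)² = 2.778
te_H = (1 + 4·2 + 15)/6 = 24/6 = 4; σ²_H = ((15−1)/6)² = 5.444
te_I = (7 + 4·8 + 15)/6 = 54/6 = 9; σ²_I = ((15−7)/6)² = 1.778
te_J = (2 + 4·6 + 22)/6 = 48/6 = 8; σ²_J = ((22−2)/6)² = 11.111

Forward pass:
ES_A = 0; EF_A = 16
ES_B = 0; EF_B = 4
ES_C = 0; EF_C = 5
ES_D = 0; EF_D = 5
ES_E = max(EF_A=16, EF_B=4) = 16; EF_E = 16+2 = 18
ES_F = 5; EF_F = 5+9 = 14
ES_G = 16; EF_G = 16+12 = 28
ES_H = max(EF_E=18, EF_F=14) = 18; EF_H = 18+4 = 22
ES_I = max(EF_E=18, EF_G=28) = 28; EF_I = 28+9 = 37
ES_J = max(EF_B=4, EF_C=5, EF_H=22, EF_I=37) = 37; EF_J = 37+8 = 45
Expected project duration μ = 45 weeks. Critical path: A → G → I → J.

Variance along critical path = 11.111 + 2.778 + 1.778 + 11.111 = 26.778; σ = √26.778 = 5.175 weeks.
Z = (37 − 45) / 5.175 = -1.546
P(T ≤ 37) = Φ(-1.546) ≈ 0.061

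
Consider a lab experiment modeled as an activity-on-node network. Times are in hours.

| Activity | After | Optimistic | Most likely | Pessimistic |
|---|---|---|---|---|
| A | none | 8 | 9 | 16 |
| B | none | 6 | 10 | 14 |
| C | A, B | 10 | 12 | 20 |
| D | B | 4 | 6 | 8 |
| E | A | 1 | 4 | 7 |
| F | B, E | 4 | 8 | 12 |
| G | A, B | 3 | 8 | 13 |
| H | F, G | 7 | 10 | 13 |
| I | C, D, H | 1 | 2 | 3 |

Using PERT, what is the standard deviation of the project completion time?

te_A = (8 + 4·9 + 16)/6 = 60/6 = 10; σ²_A = ((16−8)/6)² = 1.778
te_B = (6 + 4·10 + 14)/6 = 60/6 = 10; σ²_B = ((14−6)/6)² = 1.778
te_C = (10 + 4·12 + 20)/6 = 78/6 = 13; σ²_C = ((20−10)/6)² = 2.778
te_D = (4 + 4·6 + 8)/6 = 36/6 = 6; σ²_D = ((8−4)/6)² = 0.444
te_E = (1 + 4·4 + 7)/6 = 24/6 = 4; σ²_E = ((7−1)/6)² = 1.000
te_F = (4 + 4·8 + 12)/6 = 48/6 = 8; σ²_F = ((12−4)/6)² = 1.778
te_G = (3 + 4·8 + 13)/6 = 48/6 = 8; σ²_G = ((13−3)/6)² = 2.778
te_H = (7 + 4·10 + 13)/6 = 60/6 = 10; σ²_H = ((13−7)/6)² = 1.000
te_I = (1 + 4·2 + 3)/6 = 12/6 = 2; σ²_I = ((3−1)/6)² = 0.111

Forward pass:
ES_A = 0; EF_A = 10
ES_B = 0; EF_B = 10
ES_C = max(EF_A=10, EF_B=10) = 10; EF_C = 10+13 = 23
ES_D = 10; EF_D = 10+6 = 16
ES_E = 10; EF_E = 10+4 = 14
ES_F = max(EF_B=10, EF_E=14) = 14; EF_F = 14+8 = 22
ES_G = max(EF_A=10, EF_B=10) = 10; EF_G = 10+8 = 18
ES_H = max(EF_F=22, EF_G=18) = 22; EF_H = 22+10 = 32
ES_I = max(EF_C=23, EF_D=16, EF_H=32) = 32; EF_I = 32+2 = 34
Expected project duration μ = 34 hours. Critical path: A → E → F → H → I.

Variance along critical path = 1.778 + 1.000 + 1.778 + 1.000 + 0.111 = 5.667
σ = √5.667 = 2.380 hours

2.38 hours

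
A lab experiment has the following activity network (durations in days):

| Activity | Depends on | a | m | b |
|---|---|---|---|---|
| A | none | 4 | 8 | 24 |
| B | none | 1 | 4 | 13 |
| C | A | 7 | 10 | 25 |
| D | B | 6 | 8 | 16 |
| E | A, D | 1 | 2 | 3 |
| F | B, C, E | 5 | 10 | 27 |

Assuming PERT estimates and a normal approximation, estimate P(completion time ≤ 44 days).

0.958

te_A = (4 + 4·8 + 24)/6 = 60/6 = 10; σ²_A = ((24−4)/6)² = 11.111
te_B = (1 + 4·4 + 13)/6 = 30/6 = 5; σ²_B = ((13−1)/6)² = 4.000
te_C = (7 + 4·10 + 25)/6 = 72/6 = 12; σ²_C = ((25−7)/6)² = 9.000
te_D = (6 + 4·8 + 16)/6 = 54/6 = 9; σ²_D = ((16−6)/6)² = 2.778
te_E = (1 + 4·2 + 3)/6 = 12/6 = 2; σ²_E = ((3−1)/6)² = 0.111
te_F = (5 + 4·10 + 27)/6 = 72/6 = 12; σ²_F = ((27−5)/6)² = 13.444

Forward pass:
ES_A = 0; EF_A = 10
ES_B = 0; EF_B = 5
ES_C = 10; EF_C = 10+12 = 22
ES_D = 5; EF_D = 5+9 = 14
ES_E = max(EF_A=10, EF_D=14) = 14; EF_E = 14+2 = 16
ES_F = max(EF_B=5, EF_C=22, EF_E=16) = 22; EF_F = 22+12 = 34
Expected project duration μ = 34 days. Critical path: A → C → F.

Variance along critical path = 11.111 + 9.000 + 13.444 = 33.556; σ = √33.556 = 5.793 days.
Z = (44 − 34) / 5.793 = 1.726
P(T ≤ 44) = Φ(1.726) ≈ 0.958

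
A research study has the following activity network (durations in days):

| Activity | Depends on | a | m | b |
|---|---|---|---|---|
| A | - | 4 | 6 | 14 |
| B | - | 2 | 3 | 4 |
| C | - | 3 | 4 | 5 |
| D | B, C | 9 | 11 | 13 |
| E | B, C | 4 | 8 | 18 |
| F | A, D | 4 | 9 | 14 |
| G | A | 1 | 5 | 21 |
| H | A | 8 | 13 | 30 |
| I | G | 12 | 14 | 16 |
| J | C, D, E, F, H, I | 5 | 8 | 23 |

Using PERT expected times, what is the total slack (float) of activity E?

te_A = (4 + 4·6 + 14)/6 = 42/6 = 7
te_B = (2 + 4·3 + 4)/6 = 18/6 = 3
te_C = (3 + 4·4 + 5)/6 = 24/6 = 4
te_D = (9 + 4·11 + 13)/6 = 66/6 = 11
te_E = (4 + 4·8 + 18)/6 = 54/6 = 9
te_F = (4 + 4·9 + 14)/6 = 54/6 = 9
te_G = (1 + 4·5 + 21)/6 = 42/6 = 7
te_H = (8 + 4·13 + 30)/6 = 90/6 = 15
te_I = (12 + 4·14 + 16)/6 = 84/6 = 14
te_J = (5 + 4·8 + 23)/6 = 60/6 = 10

Forward pass:
ES_A = 0; EF_A = 7
ES_B = 0; EF_B = 3
ES_C = 0; EF_C = 4
ES_D = max(EF_B=3, EF_C=4) = 4; EF_D = 4+11 = 15
ES_E = max(EF_B=3, EF_C=4) = 4; EF_E = 4+9 = 13
ES_F = max(EF_A=7, EF_D=15) = 15; EF_F = 15+9 = 24
ES_G = 7; EF_G = 7+7 = 14
ES_H = 7; EF_H = 7+15 = 22
ES_I = 14; EF_I = 14+14 = 28
ES_J = max(EF_C=4, EF_D=15, EF_E=13, EF_F=24, EF_H=22, EF_I=28) = 28; EF_J = 28+10 = 38
Expected project duration μ = 38 days. Critical path: A → G → I → J.

Backward pass:
LF_J = 38; LS_J = 38−10 = 28
LF_I = LS_J = 28; LS_I = 28−14 = 14
LF_H = LS_J = 28; LS_H = 28−15 = 13
LF_G = LS_I = 14; LS_G = 14−7 = 7
LF_F = LS_J = 28; LS_F = 28−9 = 19
LF_E = LS_J = 28; LS_E = 28−9 = 19
LF_D = min(LS_F=19, LS_J=28) = 19; LS_D = 19−11 = 8
LF_C = min(LS_D=8, LS_E=19, LS_J=28) = 8; LS_C = 8−4 = 4
LF_B = min(LS_D=8, LS_E=19) = 8; LS_B = 8−3 = 5
LF_A = min(LS_F=19, LS_G=7, LS_H=13) = 7; LS_A = 7−7 = 0
Slack_E = LS_E − ES_E = 19 − 4 = 15

15 days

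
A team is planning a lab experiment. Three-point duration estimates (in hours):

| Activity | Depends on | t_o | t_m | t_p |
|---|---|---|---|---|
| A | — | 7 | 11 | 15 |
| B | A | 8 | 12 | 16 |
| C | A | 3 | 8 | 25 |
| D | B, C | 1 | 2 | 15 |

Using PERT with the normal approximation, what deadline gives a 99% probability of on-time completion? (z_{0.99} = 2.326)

34.0 hours

te_A = (7 + 4·11 + 15)/6 = 66/6 = 11; σ²_A = ((15−7)/6)² = 1.778
te_B = (8 + 4·12 + 16)/6 = 72/6 = 12; σ²_B = ((16−8)/6)² = 1.778
te_C = (3 + 4·8 + 25)/6 = 60/6 = 10; σ²_C = ((25−3)/6)² = 13.444
te_D = (1 + 4·2 + 15)/6 = 24/6 = 4; σ²_D = ((15−1)/6)² = 5.444

Forward pass:
ES_A = 0; EF_A = 11
ES_B = 11; EF_B = 11+12 = 23
ES_C = 11; EF_C = 11+10 = 21
ES_D = max(EF_B=23, EF_C=21) = 23; EF_D = 23+4 = 27
Expected project duration μ = 27 hours. Critical path: A → B → D.

Variance along critical path = 1.778 + 1.778 + 5.444 = 9.000; σ = 3.000 hours.
D = μ + z·σ = 27 + 2.326·3.000 = 34.0 hours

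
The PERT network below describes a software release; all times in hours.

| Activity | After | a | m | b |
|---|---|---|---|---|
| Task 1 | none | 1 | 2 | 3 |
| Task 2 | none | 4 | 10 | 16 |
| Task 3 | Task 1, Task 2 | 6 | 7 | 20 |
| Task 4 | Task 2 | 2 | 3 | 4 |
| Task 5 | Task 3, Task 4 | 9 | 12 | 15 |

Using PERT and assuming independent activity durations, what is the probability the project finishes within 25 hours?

te_Task 1 = (1 + 4·2 + 3)/6 = 12/6 = 2; σ²_Task 1 = ((3−1)/6)² = 0.111
te_Task 2 = (4 + 4·10 + 16)/6 = 60/6 = 10; σ²_Task 2 = ((16−4)/6)² = 4.000
te_Task 3 = (6 + 4·7 + 20)/6 = 54/6 = 9; σ²_Task 3 = ((20−6)/6)² = 5.444
te_Task 4 = (2 + 4·3 + 4)/6 = 18/6 = 3; σ²_Task 4 = ((4−2)/6)² = 0.111
te_Task 5 = (9 + 4·12 + 15)/6 = 72/6 = 12; σ²_Task 5 = ((15−9)/6)² = 1.000

Forward pass:
ES_Task 1 = 0; EF_Task 1 = 2
ES_Task 2 = 0; EF_Task 2 = 10
ES_Task 3 = max(EF_Task 1=2, EF_Task 2=10) = 10; EF_Task 3 = 10+9 = 19
ES_Task 4 = 10; EF_Task 4 = 10+3 = 13
ES_Task 5 = max(EF_Task 3=19, EF_Task 4=13) = 19; EF_Task 5 = 19+12 = 31
Expected project duration μ = 31 hours. Critical path: Task 2 → Task 3 → Task 5.

Variance along critical path = 4.000 + 5.444 + 1.000 = 10.444; σ = √10.444 = 3.232 hours.
Z = (25 − 31) / 3.232 = -1.857
P(T ≤ 25) = Φ(-1.857) ≈ 0.032

0.032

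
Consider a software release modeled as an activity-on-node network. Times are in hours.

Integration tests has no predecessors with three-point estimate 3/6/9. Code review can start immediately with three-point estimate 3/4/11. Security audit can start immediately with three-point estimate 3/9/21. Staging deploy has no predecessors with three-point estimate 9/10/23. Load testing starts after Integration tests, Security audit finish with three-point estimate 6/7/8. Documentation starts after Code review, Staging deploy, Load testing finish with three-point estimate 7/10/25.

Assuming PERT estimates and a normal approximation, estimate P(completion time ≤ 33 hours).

te_Integration tests = (3 + 4·6 + 9)/6 = 36/6 = 6; σ²_Integration tests = ((9−3)/6)² = 1.000
te_Code review = (3 + 4·4 + 11)/6 = 30/6 = 5; σ²_Code review = ((11−3)/6)² = 1.778
te_Security audit = (3 + 4·9 + 21)/6 = 60/6 = 10; σ²_Security audit = ((21−3)/6)² = 9.000
te_Staging deploy = (9 + 4·10 + 23)/6 = 72/6 = 12; σ²_Staging deploy = ((23−9)/6)² = 5.444
te_Load testing = (6 + 4·7 + 8)/6 = 42/6 = 7; σ²_Load testing = ((8−6)/6)² = 0.111
te_Documentation = (7 + 4·10 + 25)/6 = 72/6 = 12; σ²_Documentation = ((25−7)/6)² = 9.000

Forward pass:
ES_Integration tests = 0; EF_Integration tests = 6
ES_Code review = 0; EF_Code review = 5
ES_Security audit = 0; EF_Security audit = 10
ES_Staging deploy = 0; EF_Staging deploy = 12
ES_Load testing = max(EF_Integration tests=6, EF_Security audit=10) = 10; EF_Load testing = 10+7 = 17
ES_Documentation = max(EF_Code review=5, EF_Staging deploy=12, EF_Load testing=17) = 17; EF_Documentation = 17+12 = 29
Expected project duration μ = 29 hours. Critical path: Security audit → Load testing → Documentation.

Variance along critical path = 9.000 + 0.111 + 9.000 = 18.111; σ = √18.111 = 4.256 hours.
Z = (33 − 29) / 4.256 = 0.940
P(T ≤ 33) = Φ(0.940) ≈ 0.826

0.826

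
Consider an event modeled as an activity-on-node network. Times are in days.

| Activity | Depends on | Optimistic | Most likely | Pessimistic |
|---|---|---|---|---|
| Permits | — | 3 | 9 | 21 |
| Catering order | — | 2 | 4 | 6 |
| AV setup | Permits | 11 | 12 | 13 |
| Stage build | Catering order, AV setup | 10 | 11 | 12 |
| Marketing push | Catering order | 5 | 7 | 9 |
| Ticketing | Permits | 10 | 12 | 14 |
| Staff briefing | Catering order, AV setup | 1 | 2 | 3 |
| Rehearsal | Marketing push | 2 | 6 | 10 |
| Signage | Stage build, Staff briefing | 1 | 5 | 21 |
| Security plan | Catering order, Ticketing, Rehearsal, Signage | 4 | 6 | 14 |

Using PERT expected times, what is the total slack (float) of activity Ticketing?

te_Permits = (3 + 4·9 + 21)/6 = 60/6 = 10
te_Catering order = (2 + 4·4 + 6)/6 = 24/6 = 4
te_AV setup = (11 + 4·12 + 13)/6 = 72/6 = 12
te_Stage build = (10 + 4·11 + 12)/6 = 66/6 = 11
te_Marketing push = (5 + 4·7 + 9)/6 = 42/6 = 7
te_Ticketing = (10 + 4·12 + 14)/6 = 72/6 = 12
te_Staff briefing = (1 + 4·2 + 3)/6 = 12/6 = 2
te_Rehearsal = (2 + 4·6 + 10)/6 = 36/6 = 6
te_Signage = (1 + 4·5 + 21)/6 = 42/6 = 7
te_Security plan = (4 + 4·6 + 14)/6 = 42/6 = 7

Forward pass:
ES_Permits = 0; EF_Permits = 10
ES_Catering order = 0; EF_Catering order = 4
ES_AV setup = 10; EF_AV setup = 10+12 = 22
ES_Stage build = max(EF_Catering order=4, EF_AV setup=22) = 22; EF_Stage build = 22+11 = 33
ES_Marketing push = 4; EF_Marketing push = 4+7 = 11
ES_Ticketing = 10; EF_Ticketing = 10+12 = 22
ES_Staff briefing = max(EF_Catering order=4, EF_AV setup=22) = 22; EF_Staff briefing = 22+2 = 24
ES_Rehearsal = 11; EF_Rehearsal = 11+6 = 17
ES_Signage = max(EF_Stage build=33, EF_Staff briefing=24) = 33; EF_Signage = 33+7 = 40
ES_Security plan = max(EF_Catering order=4, EF_Ticketing=22, EF_Rehearsal=17, EF_Signage=40) = 40; EF_Security plan = 40+7 = 47
Expected project duration μ = 47 days. Critical path: Permits → AV setup → Stage build → Signage → Security plan.

Backward pass:
LF_Security plan = 47; LS_Security plan = 47−7 = 40
LF_Signage = LS_Security plan = 40; LS_Signage = 40−7 = 33
LF_Rehearsal = LS_Security plan = 40; LS_Rehearsal = 40−6 = 34
LF_Staff briefing = LS_Signage = 33; LS_Staff briefing = 33−2 = 31
LF_Ticketing = LS_Security plan = 40; LS_Ticketing = 40−12 = 28
LF_Marketing push = LS_Rehearsal = 34; LS_Marketing push = 34−7 = 27
LF_Stage build = LS_Signage = 33; LS_Stage build = 33−11 = 22
LF_AV setup = min(LS_Stage build=22, LS_Staff briefing=31) = 22; LS_AV setup = 22−12 = 10
LF_Catering order = min(LS_Stage build=22, LS_Marketing push=27, LS_Staff briefing=31, LS_Security plan=40) = 22; LS_Catering order = 22−4 = 18
LF_Permits = min(LS_AV setup=10, LS_Ticketing=28) = 10; LS_Permits = 10−10 = 0
Slack_Ticketing = LS_Ticketing − ES_Ticketing = 28 − 10 = 18

18 days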